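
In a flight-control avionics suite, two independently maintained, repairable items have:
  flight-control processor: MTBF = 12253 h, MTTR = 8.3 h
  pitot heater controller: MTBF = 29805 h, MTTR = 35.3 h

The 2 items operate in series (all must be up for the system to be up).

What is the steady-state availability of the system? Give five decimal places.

A(flight-control processor) = MTBF/(MTBF+MTTR) = 12253/(12253+8.3) = 0.999323
A(pitot heater controller) = MTBF/(MTBF+MTTR) = 29805/(29805+35.3) = 0.998817
Series availability: 0.999323 × 0.998817 = 0.99814

0.99814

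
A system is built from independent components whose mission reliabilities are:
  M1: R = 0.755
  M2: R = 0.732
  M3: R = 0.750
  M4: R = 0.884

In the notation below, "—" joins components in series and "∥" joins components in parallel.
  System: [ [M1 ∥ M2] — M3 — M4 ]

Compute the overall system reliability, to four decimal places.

0.6195

Parallel (M1 and M2): 1 − (1 − 0.755000)(1 − 0.732000) = 0.934340
Series ([0.934340], M3, and M4): 0.934340 × 0.750000 × 0.884000 = 0.6195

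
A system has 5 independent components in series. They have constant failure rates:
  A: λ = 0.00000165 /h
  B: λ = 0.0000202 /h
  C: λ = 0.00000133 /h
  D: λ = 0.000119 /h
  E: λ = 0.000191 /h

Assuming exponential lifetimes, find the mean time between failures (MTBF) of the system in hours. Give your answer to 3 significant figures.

Series of exponential components: λ_sys = Σ λ_i
λ_sys = 0.00000165 + 0.0000202 + 0.00000133 + 0.000119 + 0.000191 = 3.3318e-04 /h
MTBF = 1 / λ_sys = 3000 h

3000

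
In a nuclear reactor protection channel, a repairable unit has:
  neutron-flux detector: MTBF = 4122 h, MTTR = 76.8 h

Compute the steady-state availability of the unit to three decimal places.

A(neutron-flux detector) = MTBF/(MTBF+MTTR) = 4122/(4122+76.8) = 0.982

0.982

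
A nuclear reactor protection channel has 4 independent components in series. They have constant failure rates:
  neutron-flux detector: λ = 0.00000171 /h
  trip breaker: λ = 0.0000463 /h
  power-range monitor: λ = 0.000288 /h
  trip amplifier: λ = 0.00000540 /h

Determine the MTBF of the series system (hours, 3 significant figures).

Series of exponential components: λ_sys = Σ λ_i
λ_sys = 0.00000171 + 0.0000463 + 0.000288 + 0.00000540 = 3.4141e-04 /h
MTBF = 1 / λ_sys = 2930 h

2930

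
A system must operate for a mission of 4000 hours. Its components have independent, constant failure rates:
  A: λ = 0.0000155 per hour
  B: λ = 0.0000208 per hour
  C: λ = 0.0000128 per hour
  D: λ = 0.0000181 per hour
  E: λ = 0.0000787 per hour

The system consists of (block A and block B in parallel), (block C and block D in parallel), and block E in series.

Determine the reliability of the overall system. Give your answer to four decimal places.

0.7239

R(A) = exp(−0.0000155 × 4000) = 0.939883
R(B) = exp(−0.0000208 × 4000) = 0.920167
R(C) = exp(−0.0000128 × 4000) = 0.950089
R(D) = exp(−0.0000181 × 4000) = 0.930159
R(E) = exp(−0.0000787 × 4000) = 0.729935
Parallel (A and B): 1 − (1 − 0.939883)(1 − 0.920167) = 0.995201
Parallel (C and D): 1 − (1 − 0.950089)(1 − 0.930159) = 0.996514
Series ([0.995201], [0.996514], and E): 0.995201 × 0.996514 × 0.729935 = 0.7239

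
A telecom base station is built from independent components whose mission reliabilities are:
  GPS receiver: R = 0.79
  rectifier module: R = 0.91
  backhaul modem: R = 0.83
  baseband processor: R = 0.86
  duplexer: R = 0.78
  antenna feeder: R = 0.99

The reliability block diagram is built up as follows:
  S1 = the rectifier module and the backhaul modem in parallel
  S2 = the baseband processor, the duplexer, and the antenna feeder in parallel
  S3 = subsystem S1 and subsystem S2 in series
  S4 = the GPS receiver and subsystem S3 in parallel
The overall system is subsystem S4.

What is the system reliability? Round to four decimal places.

Parallel (rectifier module and backhaul modem): 1 − (1 − 0.910000)(1 − 0.830000) = 0.984700
Parallel (baseband processor, duplexer, and antenna feeder): 1 − (1 − 0.860000)(1 − 0.780000)(1 − 0.990000) = 0.999692
Series ([0.984700] and [0.999692]): 0.984700 × 0.999692 = 0.984397
Parallel (GPS receiver and [0.984397]): 1 − (1 − 0.790000)(1 − 0.984397) = 0.9967

0.9967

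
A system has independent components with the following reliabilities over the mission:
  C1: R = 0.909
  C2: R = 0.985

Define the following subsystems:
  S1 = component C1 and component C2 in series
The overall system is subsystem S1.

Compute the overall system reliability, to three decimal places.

Series (C1 and C2): 0.90900 × 0.98500 = 0.895

0.895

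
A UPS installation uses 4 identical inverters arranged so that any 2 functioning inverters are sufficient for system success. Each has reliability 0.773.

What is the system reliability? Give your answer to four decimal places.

R = Σ_{i=2}^{4} C(4,i) p^i (1−p)^{4−i} with p = 0.773
C(4,2)·0.773^2·0.227^2 = 0.184740
C(4,3)·0.773^3·0.227^1 = 0.419396
C(4,4)·0.773^4·0.227^0 = 0.357041
Sum = 0.9612

0.9612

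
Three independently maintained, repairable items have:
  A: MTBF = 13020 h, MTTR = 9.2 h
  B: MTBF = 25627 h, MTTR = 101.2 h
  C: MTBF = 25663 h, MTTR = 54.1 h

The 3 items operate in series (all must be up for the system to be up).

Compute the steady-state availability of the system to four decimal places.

A(A) = MTBF/(MTBF+MTTR) = 13020/(13020+9.2) = 0.999294
A(B) = MTBF/(MTBF+MTTR) = 25627/(25627+101.2) = 0.996067
A(C) = MTBF/(MTBF+MTTR) = 25663/(25663+54.1) = 0.997896
Series availability: 0.999294 × 0.996067 × 0.997896 = 0.9933

0.9933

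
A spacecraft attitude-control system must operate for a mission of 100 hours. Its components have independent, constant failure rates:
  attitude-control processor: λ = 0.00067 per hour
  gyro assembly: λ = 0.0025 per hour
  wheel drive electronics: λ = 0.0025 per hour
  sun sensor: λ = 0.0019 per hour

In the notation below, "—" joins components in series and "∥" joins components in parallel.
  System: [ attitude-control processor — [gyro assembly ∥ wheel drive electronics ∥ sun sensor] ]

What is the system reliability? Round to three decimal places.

0.927

R(attitude-control processor) = exp(−0.00067 × 100) = 0.93520
R(gyro assembly) = exp(−0.0025 × 100) = 0.77880
R(wheel drive electronics) = exp(−0.0025 × 100) = 0.77880
R(sun sensor) = exp(−0.0019 × 100) = 0.82696
Parallel (gyro assembly, wheel drive electronics, and sun sensor): 1 − (1 − 0.77880)(1 − 0.77880)(1 − 0.82696) = 0.99153
Series (attitude-control processor and [0.99153]): 0.93520 × 0.99153 = 0.927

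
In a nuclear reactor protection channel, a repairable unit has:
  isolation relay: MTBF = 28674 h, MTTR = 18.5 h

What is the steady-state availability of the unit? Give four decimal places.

0.9994

A(isolation relay) = MTBF/(MTBF+MTTR) = 28674/(28674+18.5) = 0.9994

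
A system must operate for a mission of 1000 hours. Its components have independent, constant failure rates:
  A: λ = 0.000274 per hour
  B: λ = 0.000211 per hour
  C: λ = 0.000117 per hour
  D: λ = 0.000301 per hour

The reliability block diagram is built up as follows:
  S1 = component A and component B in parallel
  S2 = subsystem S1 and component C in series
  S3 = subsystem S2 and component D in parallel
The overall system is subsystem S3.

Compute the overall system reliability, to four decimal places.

0.9608

R(A) = exp(−0.000274 × 1000) = 0.760332
R(B) = exp(−0.000211 × 1000) = 0.809774
R(C) = exp(−0.000117 × 1000) = 0.889585
R(D) = exp(−0.000301 × 1000) = 0.740078
Parallel (A and B): 1 − (1 − 0.760332)(1 − 0.809774) = 0.954409
Series ([0.954409] and C): 0.954409 × 0.889585 = 0.849028
Parallel ([0.849028] and D): 1 − (1 − 0.849028)(1 − 0.740078) = 0.9608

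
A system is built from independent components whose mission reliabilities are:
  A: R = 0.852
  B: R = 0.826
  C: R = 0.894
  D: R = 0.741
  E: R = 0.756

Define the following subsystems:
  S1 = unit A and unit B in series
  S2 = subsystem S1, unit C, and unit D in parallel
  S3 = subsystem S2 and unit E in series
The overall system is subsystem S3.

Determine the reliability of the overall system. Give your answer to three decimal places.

Series (A and B): 0.85200 × 0.82600 = 0.70375
Parallel ([0.70375], C, and D): 1 − (1 − 0.70375)(1 − 0.89400)(1 − 0.74100) = 0.99187
Series ([0.99187] and E): 0.99187 × 0.75600 = 0.750

0.750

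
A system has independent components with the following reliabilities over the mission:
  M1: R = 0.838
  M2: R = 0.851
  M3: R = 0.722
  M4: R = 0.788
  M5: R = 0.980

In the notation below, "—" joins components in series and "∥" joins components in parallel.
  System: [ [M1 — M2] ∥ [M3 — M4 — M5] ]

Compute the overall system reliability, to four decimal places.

0.8731

Series (M1 and M2): 0.838000 × 0.851000 = 0.713138
Series (M3, M4, and M5): 0.722000 × 0.788000 × 0.980000 = 0.557557
Parallel ([0.713138] and [0.557557]): 1 − (1 − 0.713138)(1 − 0.557557) = 0.8731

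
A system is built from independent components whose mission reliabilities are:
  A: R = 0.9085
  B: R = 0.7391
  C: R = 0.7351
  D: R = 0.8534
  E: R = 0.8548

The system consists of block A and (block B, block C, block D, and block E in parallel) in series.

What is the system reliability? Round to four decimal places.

0.9072

Parallel (B, C, D, and E): 1 − (1 − 0.739100)(1 − 0.735100)(1 − 0.853400)(1 − 0.854800) = 0.998529
Series (A and [0.998529]): 0.908500 × 0.998529 = 0.9072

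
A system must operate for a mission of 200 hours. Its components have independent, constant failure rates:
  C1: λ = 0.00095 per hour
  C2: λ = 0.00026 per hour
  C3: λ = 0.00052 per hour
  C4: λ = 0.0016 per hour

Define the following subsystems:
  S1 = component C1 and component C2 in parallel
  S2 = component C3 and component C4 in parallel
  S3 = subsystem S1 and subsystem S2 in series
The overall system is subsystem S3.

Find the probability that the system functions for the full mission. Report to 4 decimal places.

0.9644

R(C1) = exp(−0.00095 × 200) = 0.826959
R(C2) = exp(−0.00026 × 200) = 0.949329
R(C3) = exp(−0.00052 × 200) = 0.901225
R(C4) = exp(−0.0016 × 200) = 0.726149
Parallel (C1 and C2): 1 − (1 − 0.826959)(1 − 0.949329) = 0.991232
Parallel (C3 and C4): 1 − (1 − 0.901225)(1 − 0.726149) = 0.972950
Series ([0.991232] and [0.972950]): 0.991232 × 0.972950 = 0.9644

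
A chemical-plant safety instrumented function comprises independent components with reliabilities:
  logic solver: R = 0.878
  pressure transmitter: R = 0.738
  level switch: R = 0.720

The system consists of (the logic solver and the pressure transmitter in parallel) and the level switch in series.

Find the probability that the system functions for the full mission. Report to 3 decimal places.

Parallel (logic solver and pressure transmitter): 1 − (1 − 0.87800)(1 − 0.73800) = 0.96804
Series ([0.96804] and level switch): 0.96804 × 0.72000 = 0.697

0.697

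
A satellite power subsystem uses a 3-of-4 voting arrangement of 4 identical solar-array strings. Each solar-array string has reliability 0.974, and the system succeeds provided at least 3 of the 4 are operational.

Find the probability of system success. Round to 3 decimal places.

0.996

R = Σ_{i=3}^{4} C(4,i) p^i (1−p)^{4−i} with p = 0.974
C(4,3)·0.974^3·0.026^1 = 0.09610
C(4,4)·0.974^4·0.026^0 = 0.89999
Sum = 0.996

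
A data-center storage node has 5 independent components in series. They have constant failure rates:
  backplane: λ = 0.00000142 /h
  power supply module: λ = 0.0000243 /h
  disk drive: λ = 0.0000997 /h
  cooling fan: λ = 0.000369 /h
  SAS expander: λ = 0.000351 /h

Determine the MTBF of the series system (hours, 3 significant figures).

Series of exponential components: λ_sys = Σ λ_i
λ_sys = 0.00000142 + 0.0000243 + 0.0000997 + 0.000369 + 0.000351 = 8.4542e-04 /h
MTBF = 1 / λ_sys = 1180 h

1180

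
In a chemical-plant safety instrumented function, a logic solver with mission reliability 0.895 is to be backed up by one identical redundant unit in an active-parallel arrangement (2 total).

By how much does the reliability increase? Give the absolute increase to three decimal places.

0.094

R_before = 0.895
R_after = 1 − (1 − 0.895)^2 = 0.989
ΔR = 0.989 − 0.895 = 0.094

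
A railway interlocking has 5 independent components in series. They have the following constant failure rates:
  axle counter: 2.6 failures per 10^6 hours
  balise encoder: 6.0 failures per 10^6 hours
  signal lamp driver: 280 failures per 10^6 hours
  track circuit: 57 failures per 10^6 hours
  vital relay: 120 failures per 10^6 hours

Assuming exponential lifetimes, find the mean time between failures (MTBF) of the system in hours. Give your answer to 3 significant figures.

Series of exponential components: λ_sys = Σ λ_i
λ_sys = 0.0000026 + 0.0000060 + 0.00028 + 0.000057 + 0.00012 = 4.6560e-04 /h
MTBF = 1 / λ_sys = 2150 h

2150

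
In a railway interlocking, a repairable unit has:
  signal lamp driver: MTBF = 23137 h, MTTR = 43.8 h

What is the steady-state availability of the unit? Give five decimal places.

0.99811

A(signal lamp driver) = MTBF/(MTBF+MTTR) = 23137/(23137+43.8) = 0.99811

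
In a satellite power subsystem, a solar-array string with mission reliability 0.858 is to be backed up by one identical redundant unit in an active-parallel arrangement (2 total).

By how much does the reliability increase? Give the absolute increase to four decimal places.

0.1218

R_before = 0.858
R_after = 1 − (1 − 0.858)^2 = 0.9798
ΔR = 0.9798 − 0.858 = 0.1218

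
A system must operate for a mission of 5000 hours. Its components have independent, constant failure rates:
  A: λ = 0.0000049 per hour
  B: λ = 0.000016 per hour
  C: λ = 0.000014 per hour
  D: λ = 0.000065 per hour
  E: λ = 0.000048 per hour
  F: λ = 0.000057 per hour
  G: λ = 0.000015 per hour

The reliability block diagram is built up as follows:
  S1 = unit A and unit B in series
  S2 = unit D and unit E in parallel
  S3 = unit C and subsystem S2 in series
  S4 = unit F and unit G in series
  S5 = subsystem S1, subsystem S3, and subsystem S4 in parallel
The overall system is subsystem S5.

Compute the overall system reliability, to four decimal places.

R(A) = exp(−0.0000049 × 5000) = 0.975798
R(B) = exp(−0.000016 × 5000) = 0.923116
R(C) = exp(−0.000014 × 5000) = 0.932394
R(D) = exp(−0.000065 × 5000) = 0.722527
R(E) = exp(−0.000048 × 5000) = 0.786628
R(F) = exp(−0.000057 × 5000) = 0.752014
R(G) = exp(−0.000015 × 5000) = 0.927743
Series (A and B): 0.975798 × 0.923116 = 0.900775
Parallel (D and E): 1 − (1 − 0.722527)(1 − 0.786628) = 0.940795
Series (C and [0.940795]): 0.932394 × 0.940795 = 0.877192
Series (F and G): 0.752014 × 0.927743 = 0.697676
Parallel ([0.900775], [0.877192], and [0.697676]): 1 − (1 − 0.900775)(1 − 0.877192)(1 − 0.697676) = 0.9963

0.9963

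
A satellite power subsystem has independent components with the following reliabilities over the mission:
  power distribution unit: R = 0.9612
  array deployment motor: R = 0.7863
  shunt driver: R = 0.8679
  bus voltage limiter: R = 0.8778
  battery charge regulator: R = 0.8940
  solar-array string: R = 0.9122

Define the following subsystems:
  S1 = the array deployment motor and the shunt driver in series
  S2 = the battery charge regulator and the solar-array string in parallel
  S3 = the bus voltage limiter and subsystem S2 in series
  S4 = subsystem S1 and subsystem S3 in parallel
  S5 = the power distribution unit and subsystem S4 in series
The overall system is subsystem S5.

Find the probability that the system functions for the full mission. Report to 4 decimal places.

0.9214

Series (array deployment motor and shunt driver): 0.786300 × 0.867900 = 0.682430
Parallel (battery charge regulator and solar-array string): 1 − (1 − 0.894000)(1 − 0.912200) = 0.990693
Series (bus voltage limiter and [0.990693]): 0.877800 × 0.990693 = 0.869630
Parallel ([0.682430] and [0.869630]): 1 − (1 − 0.682430)(1 − 0.869630) = 0.958598
Series (power distribution unit and [0.958598]): 0.961200 × 0.958598 = 0.9214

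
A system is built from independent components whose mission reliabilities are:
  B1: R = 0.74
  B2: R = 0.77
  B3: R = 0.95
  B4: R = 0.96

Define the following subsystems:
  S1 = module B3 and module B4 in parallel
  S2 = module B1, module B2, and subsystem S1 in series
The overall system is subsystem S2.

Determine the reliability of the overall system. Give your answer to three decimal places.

Parallel (B3 and B4): 1 − (1 − 0.95000)(1 − 0.96000) = 0.99800
Series (B1, B2, and [0.99800]): 0.74000 × 0.77000 × 0.99800 = 0.569

0.569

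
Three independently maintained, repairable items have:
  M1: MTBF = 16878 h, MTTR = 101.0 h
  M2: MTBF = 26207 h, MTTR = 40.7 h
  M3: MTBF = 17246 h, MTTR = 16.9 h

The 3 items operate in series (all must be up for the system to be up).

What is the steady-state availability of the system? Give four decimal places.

A(M1) = MTBF/(MTBF+MTTR) = 16878/(16878+101.0) = 0.994051
A(M2) = MTBF/(MTBF+MTTR) = 26207/(26207+40.7) = 0.998449
A(M3) = MTBF/(MTBF+MTTR) = 17246/(17246+16.9) = 0.999021
Series availability: 0.994051 × 0.998449 × 0.999021 = 0.9915

0.9915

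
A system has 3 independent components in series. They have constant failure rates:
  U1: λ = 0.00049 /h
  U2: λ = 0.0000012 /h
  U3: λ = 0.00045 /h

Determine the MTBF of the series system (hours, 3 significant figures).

1060

Series of exponential components: λ_sys = Σ λ_i
λ_sys = 0.00049 + 0.0000012 + 0.00045 = 9.4120e-04 /h
MTBF = 1 / λ_sys = 1060 h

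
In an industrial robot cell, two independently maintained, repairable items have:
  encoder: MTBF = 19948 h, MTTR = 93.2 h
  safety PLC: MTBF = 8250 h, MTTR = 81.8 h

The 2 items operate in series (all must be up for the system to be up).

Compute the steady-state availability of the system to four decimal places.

A(encoder) = MTBF/(MTBF+MTTR) = 19948/(19948+93.2) = 0.995350
A(safety PLC) = MTBF/(MTBF+MTTR) = 8250/(8250+81.8) = 0.990182
Series availability: 0.995350 × 0.990182 = 0.9856

0.9856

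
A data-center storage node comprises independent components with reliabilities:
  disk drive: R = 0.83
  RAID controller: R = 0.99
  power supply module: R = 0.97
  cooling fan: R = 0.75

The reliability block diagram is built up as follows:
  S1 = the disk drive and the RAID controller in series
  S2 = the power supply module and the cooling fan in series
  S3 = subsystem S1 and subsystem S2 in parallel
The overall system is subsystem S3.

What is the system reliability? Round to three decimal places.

0.951

Series (disk drive and RAID controller): 0.83000 × 0.99000 = 0.82170
Series (power supply module and cooling fan): 0.97000 × 0.75000 = 0.72750
Parallel ([0.82170] and [0.72750]): 1 − (1 − 0.82170)(1 − 0.72750) = 0.951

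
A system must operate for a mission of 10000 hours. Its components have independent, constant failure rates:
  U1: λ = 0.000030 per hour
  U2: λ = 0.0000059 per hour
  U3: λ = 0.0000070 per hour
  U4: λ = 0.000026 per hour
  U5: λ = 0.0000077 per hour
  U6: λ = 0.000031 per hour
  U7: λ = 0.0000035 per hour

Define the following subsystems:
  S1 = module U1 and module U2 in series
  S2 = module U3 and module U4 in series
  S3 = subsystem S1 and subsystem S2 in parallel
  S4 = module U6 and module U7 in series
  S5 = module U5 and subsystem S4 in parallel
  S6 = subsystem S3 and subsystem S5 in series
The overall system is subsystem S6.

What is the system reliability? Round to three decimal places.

0.895

R(U1) = exp(−0.000030 × 10000) = 0.74082
R(U2) = exp(−0.0000059 × 10000) = 0.94271
R(U3) = exp(−0.0000070 × 10000) = 0.93239
R(U4) = exp(−0.000026 × 10000) = 0.77105
R(U5) = exp(−0.0000077 × 10000) = 0.92589
R(U6) = exp(−0.000031 × 10000) = 0.73345
R(U7) = exp(−0.0000035 × 10000) = 0.96561
Series (U1 and U2): 0.74082 × 0.94271 = 0.69838
Series (U3 and U4): 0.93239 × 0.77105 = 0.71892
Parallel ([0.69838] and [0.71892]): 1 − (1 − 0.69838)(1 − 0.71892) = 0.91522
Series (U6 and U7): 0.73345 × 0.96561 = 0.70823
Parallel (U5 and [0.70823]): 1 − (1 − 0.92589)(1 − 0.70823) = 0.97838
Series ([0.91522] and [0.97838]): 0.91522 × 0.97838 = 0.895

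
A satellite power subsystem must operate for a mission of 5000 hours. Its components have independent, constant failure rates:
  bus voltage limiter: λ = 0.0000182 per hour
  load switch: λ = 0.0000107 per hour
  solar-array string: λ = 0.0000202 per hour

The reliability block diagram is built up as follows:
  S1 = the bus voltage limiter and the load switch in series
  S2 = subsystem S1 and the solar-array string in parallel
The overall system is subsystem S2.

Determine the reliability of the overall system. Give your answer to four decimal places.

R(bus voltage limiter) = exp(−0.0000182 × 5000) = 0.913018
R(load switch) = exp(−0.0000107 × 5000) = 0.947906
R(solar-array string) = exp(−0.0000202 × 5000) = 0.903933
Series (bus voltage limiter and load switch): 0.913018 × 0.947906 = 0.865455
Parallel ([0.865455] and solar-array string): 1 − (1 − 0.865455)(1 − 0.903933) = 0.9871

0.9871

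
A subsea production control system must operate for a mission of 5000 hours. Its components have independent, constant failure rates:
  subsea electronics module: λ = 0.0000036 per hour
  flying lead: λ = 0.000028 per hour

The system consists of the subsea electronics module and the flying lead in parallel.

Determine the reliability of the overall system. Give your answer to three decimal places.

R(subsea electronics module) = exp(−0.0000036 × 5000) = 0.98216
R(flying lead) = exp(−0.000028 × 5000) = 0.86936
Parallel (subsea electronics module and flying lead): 1 − (1 − 0.98216)(1 − 0.86936) = 0.998

0.998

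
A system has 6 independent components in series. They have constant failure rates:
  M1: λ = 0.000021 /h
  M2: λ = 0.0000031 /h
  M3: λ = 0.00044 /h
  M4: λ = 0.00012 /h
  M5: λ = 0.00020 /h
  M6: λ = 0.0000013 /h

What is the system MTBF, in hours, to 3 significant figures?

Series of exponential components: λ_sys = Σ λ_i
λ_sys = 0.000021 + 0.0000031 + 0.00044 + 0.00012 + 0.00020 + 0.0000013 = 7.8540e-04 /h
MTBF = 1 / λ_sys = 1270 h

1270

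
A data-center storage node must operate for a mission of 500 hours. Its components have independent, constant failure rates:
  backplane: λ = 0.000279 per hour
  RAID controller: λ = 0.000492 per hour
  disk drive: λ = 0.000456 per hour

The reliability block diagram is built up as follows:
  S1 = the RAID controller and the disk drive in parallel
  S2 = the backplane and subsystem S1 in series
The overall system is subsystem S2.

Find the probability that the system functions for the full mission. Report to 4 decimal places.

0.8311

R(backplane) = exp(−0.000279 × 500) = 0.869793
R(RAID controller) = exp(−0.000492 × 500) = 0.781922
R(disk drive) = exp(−0.000456 × 500) = 0.796124
Parallel (RAID controller and disk drive): 1 − (1 − 0.781922)(1 − 0.796124) = 0.955539
Series (backplane and [0.955539]): 0.869793 × 0.955539 = 0.8311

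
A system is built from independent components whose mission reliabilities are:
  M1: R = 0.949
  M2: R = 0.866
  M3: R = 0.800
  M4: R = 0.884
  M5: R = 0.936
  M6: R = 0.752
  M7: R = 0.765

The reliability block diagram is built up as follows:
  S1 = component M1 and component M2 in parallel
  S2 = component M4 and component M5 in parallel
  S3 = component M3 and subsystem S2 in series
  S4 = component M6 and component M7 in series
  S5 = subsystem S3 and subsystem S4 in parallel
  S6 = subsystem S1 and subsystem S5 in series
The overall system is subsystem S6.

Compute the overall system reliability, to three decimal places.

Parallel (M1 and M2): 1 − (1 − 0.94900)(1 − 0.86600) = 0.99317
Parallel (M4 and M5): 1 − (1 − 0.88400)(1 − 0.93600) = 0.99258
Series (M3 and [0.99258]): 0.80000 × 0.99258 = 0.79406
Series (M6 and M7): 0.75200 × 0.76500 = 0.57528
Parallel ([0.79406] and [0.57528]): 1 − (1 − 0.79406)(1 − 0.57528) = 0.91253
Series ([0.99317] and [0.91253]): 0.99317 × 0.91253 = 0.906

0.906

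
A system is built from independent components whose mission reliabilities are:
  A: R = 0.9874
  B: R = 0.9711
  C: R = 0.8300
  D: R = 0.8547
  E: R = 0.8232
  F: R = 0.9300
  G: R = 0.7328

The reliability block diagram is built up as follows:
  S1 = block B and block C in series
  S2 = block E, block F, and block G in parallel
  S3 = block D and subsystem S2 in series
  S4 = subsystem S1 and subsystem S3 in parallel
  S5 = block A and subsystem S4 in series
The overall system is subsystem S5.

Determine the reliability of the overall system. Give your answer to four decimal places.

Series (B and C): 0.971100 × 0.830000 = 0.806013
Parallel (E, F, and G): 1 − (1 − 0.823200)(1 − 0.930000)(1 − 0.732800) = 0.996693
Series (D and [0.996693]): 0.854700 × 0.996693 = 0.851874
Parallel ([0.806013] and [0.851874]): 1 − (1 − 0.806013)(1 − 0.851874) = 0.971265
Series (A and [0.971265]): 0.987400 × 0.971265 = 0.9590

0.9590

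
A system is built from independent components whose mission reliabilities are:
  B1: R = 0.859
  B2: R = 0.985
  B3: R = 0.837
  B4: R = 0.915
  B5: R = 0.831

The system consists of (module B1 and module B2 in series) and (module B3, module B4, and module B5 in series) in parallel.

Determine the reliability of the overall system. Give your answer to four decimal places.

Series (B1 and B2): 0.859000 × 0.985000 = 0.846115
Series (B3, B4, and B5): 0.837000 × 0.915000 × 0.831000 = 0.636426
Parallel ([0.846115] and [0.636426]): 1 − (1 − 0.846115)(1 − 0.636426) = 0.9441

0.9441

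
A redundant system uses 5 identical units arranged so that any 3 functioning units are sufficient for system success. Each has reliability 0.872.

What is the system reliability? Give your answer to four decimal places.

0.9828

R = Σ_{i=3}^{5} C(5,i) p^i (1−p)^{5−i} with p = 0.872
C(5,3)·0.872^3·0.128^2 = 0.108635
C(5,4)·0.872^4·0.128^1 = 0.370038
C(5,5)·0.872^5·0.128^0 = 0.504176
Sum = 0.9828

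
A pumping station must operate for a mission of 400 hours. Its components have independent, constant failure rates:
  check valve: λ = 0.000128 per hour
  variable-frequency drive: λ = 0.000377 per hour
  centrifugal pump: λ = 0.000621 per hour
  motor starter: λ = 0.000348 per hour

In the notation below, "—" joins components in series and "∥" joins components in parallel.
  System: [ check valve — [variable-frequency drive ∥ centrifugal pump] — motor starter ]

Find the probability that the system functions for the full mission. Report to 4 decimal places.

R(check valve) = exp(−0.000128 × 400) = 0.950089
R(variable-frequency drive) = exp(−0.000377 × 400) = 0.860020
R(centrifugal pump) = exp(−0.000621 × 400) = 0.780048
R(motor starter) = exp(−0.000348 × 400) = 0.870054
Parallel (variable-frequency drive and centrifugal pump): 1 − (1 − 0.860020)(1 − 0.780048) = 0.969211
Series (check valve, [0.969211], and motor starter): 0.950089 × 0.969211 × 0.870054 = 0.8012

0.8012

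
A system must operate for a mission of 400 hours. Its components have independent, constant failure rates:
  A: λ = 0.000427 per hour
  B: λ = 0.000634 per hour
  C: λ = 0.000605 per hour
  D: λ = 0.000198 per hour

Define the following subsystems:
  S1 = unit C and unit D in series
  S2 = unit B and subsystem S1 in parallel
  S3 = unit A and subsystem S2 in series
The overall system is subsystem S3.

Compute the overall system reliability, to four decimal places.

0.7911

R(A) = exp(−0.000427 × 400) = 0.842990
R(B) = exp(−0.000634 × 400) = 0.776002
R(C) = exp(−0.000605 × 400) = 0.785056
R(D) = exp(−0.000198 × 400) = 0.923855
Series (C and D): 0.785056 × 0.923855 = 0.725278
Parallel (B and [0.725278]): 1 − (1 − 0.776002)(1 − 0.725278) = 0.938463
Series (A and [0.938463]): 0.842990 × 0.938463 = 0.7911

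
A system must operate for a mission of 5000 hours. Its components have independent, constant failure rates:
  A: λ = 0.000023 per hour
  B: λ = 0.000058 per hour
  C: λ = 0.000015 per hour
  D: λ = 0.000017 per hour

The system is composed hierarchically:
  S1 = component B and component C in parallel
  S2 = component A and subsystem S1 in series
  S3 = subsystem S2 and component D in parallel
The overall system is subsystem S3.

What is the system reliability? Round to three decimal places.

0.990

R(A) = exp(−0.000023 × 5000) = 0.89137
R(B) = exp(−0.000058 × 5000) = 0.74826
R(C) = exp(−0.000015 × 5000) = 0.92774
R(D) = exp(−0.000017 × 5000) = 0.91851
Parallel (B and C): 1 − (1 − 0.74826)(1 − 0.92774) = 0.98181
Series (A and [0.98181]): 0.89137 × 0.98181 = 0.87516
Parallel ([0.87516] and D): 1 − (1 − 0.87516)(1 − 0.91851) = 0.990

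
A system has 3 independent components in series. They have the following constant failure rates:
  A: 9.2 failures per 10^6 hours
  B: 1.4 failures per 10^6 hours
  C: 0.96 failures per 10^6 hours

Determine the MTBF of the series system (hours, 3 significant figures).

Series of exponential components: λ_sys = Σ λ_i
λ_sys = 0.0000092 + 0.0000014 + 0.00000096 = 1.1560e-05 /h
MTBF = 1 / λ_sys = 86500 h

86500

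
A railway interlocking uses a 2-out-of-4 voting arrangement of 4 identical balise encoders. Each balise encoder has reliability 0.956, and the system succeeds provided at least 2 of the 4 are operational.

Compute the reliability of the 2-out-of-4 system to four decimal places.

R = Σ_{i=2}^{4} C(4,i) p^i (1−p)^{4−i} with p = 0.956
C(4,2)·0.956^2·0.044^2 = 0.010616
C(4,3)·0.956^3·0.044^1 = 0.153775
C(4,4)·0.956^4·0.044^0 = 0.835279
Sum = 0.9997

0.9997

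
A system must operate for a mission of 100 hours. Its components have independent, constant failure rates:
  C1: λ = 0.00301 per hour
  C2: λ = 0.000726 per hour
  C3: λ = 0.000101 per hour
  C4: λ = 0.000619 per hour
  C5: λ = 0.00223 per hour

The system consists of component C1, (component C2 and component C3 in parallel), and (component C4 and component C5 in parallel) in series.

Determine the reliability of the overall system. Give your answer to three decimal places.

0.731

R(C1) = exp(−0.00301 × 100) = 0.74008
R(C2) = exp(−0.000726 × 100) = 0.92997
R(C3) = exp(−0.000101 × 100) = 0.98995
R(C4) = exp(−0.000619 × 100) = 0.93998
R(C5) = exp(−0.00223 × 100) = 0.80011
Parallel (C2 and C3): 1 − (1 − 0.92997)(1 − 0.98995) = 0.99930
Parallel (C4 and C5): 1 − (1 − 0.93998)(1 − 0.80011) = 0.98800
Series (C1, [0.99930], and [0.98800]): 0.74008 × 0.99930 × 0.98800 = 0.731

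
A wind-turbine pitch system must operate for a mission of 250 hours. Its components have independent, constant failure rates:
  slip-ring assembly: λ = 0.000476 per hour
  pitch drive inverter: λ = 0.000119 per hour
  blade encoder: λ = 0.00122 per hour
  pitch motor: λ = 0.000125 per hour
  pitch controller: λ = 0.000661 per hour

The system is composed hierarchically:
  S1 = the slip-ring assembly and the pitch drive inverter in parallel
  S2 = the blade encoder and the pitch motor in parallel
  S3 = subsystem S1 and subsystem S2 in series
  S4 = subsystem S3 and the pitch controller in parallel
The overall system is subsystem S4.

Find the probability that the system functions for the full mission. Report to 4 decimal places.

0.9983

R(slip-ring assembly) = exp(−0.000476 × 250) = 0.887808
R(pitch drive inverter) = exp(−0.000119 × 250) = 0.970688
R(blade encoder) = exp(−0.00122 × 250) = 0.737123
R(pitch motor) = exp(−0.000125 × 250) = 0.969233
R(pitch controller) = exp(−0.000661 × 250) = 0.847682
Parallel (slip-ring assembly and pitch drive inverter): 1 − (1 − 0.887808)(1 − 0.970688) = 0.996711
Parallel (blade encoder and pitch motor): 1 − (1 − 0.737123)(1 − 0.969233) = 0.991912
Series ([0.996711] and [0.991912]): 0.996711 × 0.991912 = 0.988650
Parallel ([0.988650] and pitch controller): 1 − (1 − 0.988650)(1 − 0.847682) = 0.9983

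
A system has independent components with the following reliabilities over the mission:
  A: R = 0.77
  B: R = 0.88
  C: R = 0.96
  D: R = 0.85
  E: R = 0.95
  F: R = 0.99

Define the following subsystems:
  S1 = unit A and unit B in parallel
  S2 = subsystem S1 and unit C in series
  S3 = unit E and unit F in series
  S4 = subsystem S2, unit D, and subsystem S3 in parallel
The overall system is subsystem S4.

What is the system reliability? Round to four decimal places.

Parallel (A and B): 1 − (1 − 0.770000)(1 − 0.880000) = 0.972400
Series ([0.972400] and C): 0.972400 × 0.960000 = 0.933504
Series (E and F): 0.950000 × 0.990000 = 0.940500
Parallel ([0.933504], D, and [0.940500]): 1 − (1 − 0.933504)(1 − 0.850000)(1 − 0.940500) = 0.9994

0.9994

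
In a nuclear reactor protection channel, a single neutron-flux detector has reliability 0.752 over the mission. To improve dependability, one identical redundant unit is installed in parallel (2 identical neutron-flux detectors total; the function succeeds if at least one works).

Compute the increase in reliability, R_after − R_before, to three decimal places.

0.186

R_before = 0.752
R_after = 1 − (1 − 0.752)^2 = 0.938
ΔR = 0.938 − 0.752 = 0.186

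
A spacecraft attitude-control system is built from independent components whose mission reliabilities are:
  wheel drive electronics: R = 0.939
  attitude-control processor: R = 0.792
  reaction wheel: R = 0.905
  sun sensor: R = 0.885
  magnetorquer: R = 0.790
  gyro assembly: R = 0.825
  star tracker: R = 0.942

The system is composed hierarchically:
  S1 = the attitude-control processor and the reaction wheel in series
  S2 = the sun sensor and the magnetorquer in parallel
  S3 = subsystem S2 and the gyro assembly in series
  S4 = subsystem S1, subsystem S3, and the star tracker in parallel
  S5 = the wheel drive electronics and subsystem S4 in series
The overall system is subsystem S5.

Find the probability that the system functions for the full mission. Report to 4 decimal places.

Series (attitude-control processor and reaction wheel): 0.792000 × 0.905000 = 0.716760
Parallel (sun sensor and magnetorquer): 1 − (1 − 0.885000)(1 − 0.790000) = 0.975850
Series ([0.975850] and gyro assembly): 0.975850 × 0.825000 = 0.805076
Parallel ([0.716760], [0.805076], and star tracker): 1 − (1 − 0.716760)(1 − 0.805076)(1 − 0.942000) = 0.996798
Series (wheel drive electronics and [0.996798]): 0.939000 × 0.996798 = 0.9360

0.9360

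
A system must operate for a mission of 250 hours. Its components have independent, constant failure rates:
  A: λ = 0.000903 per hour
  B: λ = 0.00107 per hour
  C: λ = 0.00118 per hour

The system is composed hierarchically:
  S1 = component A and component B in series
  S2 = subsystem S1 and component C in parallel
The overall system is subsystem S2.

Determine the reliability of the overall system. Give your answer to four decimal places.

R(A) = exp(−0.000903 × 250) = 0.797918
R(B) = exp(−0.00107 × 250) = 0.765290
R(C) = exp(−0.00118 × 250) = 0.744532
Series (A and B): 0.797918 × 0.765290 = 0.610639
Parallel ([0.610639] and C): 1 − (1 − 0.610639)(1 − 0.744532) = 0.9005

0.9005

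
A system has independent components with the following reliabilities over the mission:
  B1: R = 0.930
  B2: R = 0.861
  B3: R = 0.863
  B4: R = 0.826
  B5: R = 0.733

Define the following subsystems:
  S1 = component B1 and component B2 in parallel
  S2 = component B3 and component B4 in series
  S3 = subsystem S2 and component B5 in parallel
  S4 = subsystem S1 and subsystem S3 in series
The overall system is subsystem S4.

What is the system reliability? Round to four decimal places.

Parallel (B1 and B2): 1 − (1 − 0.930000)(1 − 0.861000) = 0.990270
Series (B3 and B4): 0.863000 × 0.826000 = 0.712838
Parallel ([0.712838] and B5): 1 − (1 − 0.712838)(1 − 0.733000) = 0.923328
Series ([0.990270] and [0.923328]): 0.990270 × 0.923328 = 0.9143

0.9143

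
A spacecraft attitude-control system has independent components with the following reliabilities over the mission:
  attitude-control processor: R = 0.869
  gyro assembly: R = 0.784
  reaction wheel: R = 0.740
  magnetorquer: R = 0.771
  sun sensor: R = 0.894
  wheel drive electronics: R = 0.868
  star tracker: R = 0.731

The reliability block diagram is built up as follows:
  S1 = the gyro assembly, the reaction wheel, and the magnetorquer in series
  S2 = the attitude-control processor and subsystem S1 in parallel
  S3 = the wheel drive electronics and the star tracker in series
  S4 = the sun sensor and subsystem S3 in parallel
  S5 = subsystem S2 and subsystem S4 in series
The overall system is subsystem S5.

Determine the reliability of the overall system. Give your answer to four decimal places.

0.8917

Series (gyro assembly, reaction wheel, and magnetorquer): 0.784000 × 0.740000 × 0.771000 = 0.447303
Parallel (attitude-control processor and [0.447303]): 1 − (1 − 0.869000)(1 − 0.447303) = 0.927597
Series (wheel drive electronics and star tracker): 0.868000 × 0.731000 = 0.634508
Parallel (sun sensor and [0.634508]): 1 − (1 − 0.894000)(1 − 0.634508) = 0.961258
Series ([0.927597] and [0.961258]): 0.927597 × 0.961258 = 0.8917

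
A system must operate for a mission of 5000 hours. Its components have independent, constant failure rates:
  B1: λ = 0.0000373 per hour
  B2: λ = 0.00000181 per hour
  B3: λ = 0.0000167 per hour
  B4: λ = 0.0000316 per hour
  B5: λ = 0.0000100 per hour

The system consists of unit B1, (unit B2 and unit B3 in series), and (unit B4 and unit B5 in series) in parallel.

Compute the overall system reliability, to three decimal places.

0.997

R(B1) = exp(−0.0000373 × 5000) = 0.82986
R(B2) = exp(−0.00000181 × 5000) = 0.99099
R(B3) = exp(−0.0000167 × 5000) = 0.91989
R(B4) = exp(−0.0000316 × 5000) = 0.85385
R(B5) = exp(−0.0000100 × 5000) = 0.95123
Series (B2 and B3): 0.99099 × 0.91989 = 0.91160
Series (B4 and B5): 0.85385 × 0.95123 = 0.81221
Parallel (B1, [0.91160], and [0.81221]): 1 − (1 − 0.82986)(1 − 0.91160)(1 − 0.81221) = 0.997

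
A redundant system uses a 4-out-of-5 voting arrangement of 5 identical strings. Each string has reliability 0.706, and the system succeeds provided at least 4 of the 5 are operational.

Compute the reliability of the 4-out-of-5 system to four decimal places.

0.5406

R = Σ_{i=4}^{5} C(5,i) p^i (1−p)^{5−i} with p = 0.706
C(5,4)·0.706^4·0.294^1 = 0.365205
C(5,5)·0.706^5·0.294^0 = 0.175398
Sum = 0.5406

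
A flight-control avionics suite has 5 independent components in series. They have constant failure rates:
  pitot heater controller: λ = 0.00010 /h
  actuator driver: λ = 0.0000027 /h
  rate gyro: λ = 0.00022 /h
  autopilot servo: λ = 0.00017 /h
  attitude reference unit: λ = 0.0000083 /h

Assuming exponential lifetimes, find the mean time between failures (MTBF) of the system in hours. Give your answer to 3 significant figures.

Series of exponential components: λ_sys = Σ λ_i
λ_sys = 0.00010 + 0.0000027 + 0.00022 + 0.00017 + 0.0000083 = 5.0100e-04 /h
MTBF = 1 / λ_sys = 2000 h

2000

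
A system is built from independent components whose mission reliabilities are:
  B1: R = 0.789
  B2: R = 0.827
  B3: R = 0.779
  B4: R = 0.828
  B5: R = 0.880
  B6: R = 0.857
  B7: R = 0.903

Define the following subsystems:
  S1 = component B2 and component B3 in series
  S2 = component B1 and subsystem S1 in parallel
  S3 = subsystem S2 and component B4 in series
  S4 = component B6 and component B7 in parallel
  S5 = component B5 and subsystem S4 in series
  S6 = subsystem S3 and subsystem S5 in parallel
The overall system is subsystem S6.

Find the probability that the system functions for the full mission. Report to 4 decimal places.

0.9690

Series (B2 and B3): 0.827000 × 0.779000 = 0.644233
Parallel (B1 and [0.644233]): 1 − (1 − 0.789000)(1 − 0.644233) = 0.924933
Series ([0.924933] and B4): 0.924933 × 0.828000 = 0.765845
Parallel (B6 and B7): 1 − (1 − 0.857000)(1 − 0.903000) = 0.986129
Series (B5 and [0.986129]): 0.880000 × 0.986129 = 0.867794
Parallel ([0.765845] and [0.867794]): 1 − (1 − 0.765845)(1 − 0.867794) = 0.9690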